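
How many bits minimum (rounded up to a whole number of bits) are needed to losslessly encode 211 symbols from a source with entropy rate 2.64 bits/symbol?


Minimum bits >= n * H = 211 * 2.64 = 557.04, rounded up to a whole number of bits = 558

558 bits


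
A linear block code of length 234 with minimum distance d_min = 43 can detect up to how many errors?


Detection capability = d_min - 1 = 43 - 1 = 42

42 errors


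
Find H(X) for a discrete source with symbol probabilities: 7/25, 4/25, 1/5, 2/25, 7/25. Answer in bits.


H = -sum(p_i * log2(p_i)). Terms: -(7/25)*log2(7/25) = 0.514220; -(4/25)*log2(4/25) = 0.423017; -(1/5)*log2(1/5) = 0.464386; -(2/25)*log2(2/25) = 0.291508; -(7/25)*log2(7/25) = 0.514220. H = 0.514220 + 0.423017 + 0.464386 + 0.291508 + 0.514220 = 2.2074

2.2074 bits


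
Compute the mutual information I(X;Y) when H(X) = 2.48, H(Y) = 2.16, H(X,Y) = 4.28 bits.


I(X;Y) = H(X) + H(Y) - H(X,Y) = 2.48 + 2.16 - 4.28 = 0.36

0.36 bits


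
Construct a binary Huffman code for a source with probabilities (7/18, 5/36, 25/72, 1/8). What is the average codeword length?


Huffman construction (repeatedly merge the two least-probable nodes; each merge adds 1 bit to every symbol beneath it): 1/8 + 5/36 = 19/72; 19/72 + 25/72 = 11/18; 7/18 + 11/18 = 1. Resulting codeword lengths (in the order the probabilities were given): (1, 3, 2, 3). L_avg = sum(p_i * l_i) = 7/18*1 + 5/36*3 + 25/72*2 + 1/8*3 = 15/8 = 1.875

1.875 bits


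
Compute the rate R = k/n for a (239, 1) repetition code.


Rate = k/n = 1/239

1/239


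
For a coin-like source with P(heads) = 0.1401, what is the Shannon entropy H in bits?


H = -p*log2(p) - (1-p)*log2(1-p). -0.1401*log2(0.1401) = 0.397250; -0.8599*log2(0.8599) = 0.187251. H = 0.397250 + 0.187251 = 0.5845

0.5845 bits


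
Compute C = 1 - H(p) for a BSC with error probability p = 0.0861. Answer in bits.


H(p) = -p*log2(p) - (1-p)*log2(1-p) = -0.0861*log2(0.0861) - 0.9139*log2(0.9139) = 0.304608 + 0.118708 = 0.4233. C = 1 - H(p) = 1 - 0.4233 = 0.5767

0.5767 bits


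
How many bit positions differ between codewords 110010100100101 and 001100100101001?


Count differing positions: ^ ^ ^ ^ ^ . . . . . . ^ ^ . . = 7 differences

7


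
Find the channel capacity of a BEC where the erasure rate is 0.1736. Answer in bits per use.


C = 1 - epsilon = 1 - 0.1736 = 0.8264

0.8264 bits


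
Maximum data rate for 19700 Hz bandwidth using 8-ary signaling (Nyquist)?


Rate = 2 * B * log2(M) = 2 * 19700 * 3.0 = 118200.0

118200.0 bps


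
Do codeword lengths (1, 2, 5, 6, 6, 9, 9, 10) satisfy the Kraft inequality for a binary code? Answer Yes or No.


Kraft sum = sum(2^(-l_i)) = 0.8174, need <= 1. Result: satisfied (a binary prefix-free code with these lengths exists)

Yes


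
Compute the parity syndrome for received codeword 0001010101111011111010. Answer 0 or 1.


Syndrome = XOR of all bits = 0 XOR 0 XOR 0 XOR 1 XOR 0 XOR 1 XOR 0 XOR 1 XOR 0 XOR 1 XOR 1 XOR 1 XOR 1 XOR 0 XOR 1 XOR 1 XOR 1 XOR 1 XOR 1 XOR 0 XOR 1 XOR 0 = 1

1


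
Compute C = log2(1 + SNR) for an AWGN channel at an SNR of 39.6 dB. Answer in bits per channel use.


SNR_linear = 10^(39.6/10) = 9120.1084; C = log2(1 + SNR_linear) = log2(1 + 9120.1084) = 13.155

13.155 bits/channel use


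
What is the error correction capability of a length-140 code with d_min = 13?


Correction capability = floor((d-1)/2) = floor((13-1)/2) = 6

6 errors


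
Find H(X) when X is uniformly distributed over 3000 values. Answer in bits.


H = log2(n) = log2(3000) = 11.5507

11.5507 bits


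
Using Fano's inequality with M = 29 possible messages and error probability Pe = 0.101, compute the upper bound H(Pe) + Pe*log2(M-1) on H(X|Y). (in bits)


H(Pe) = -Pe*log2(Pe) - (1-Pe)*log2(1-Pe) = -0.101*log2(0.101) - 0.899*log2(0.899) = 0.334065 + 0.138093 = 0.4722. Pe*log2(M-1) = 0.101*log2(28) = 0.485543. Bound = H(Pe) + Pe*log2(M-1) = 0.334065 + 0.138093 + 0.485543 = 0.9577

0.9577 bits


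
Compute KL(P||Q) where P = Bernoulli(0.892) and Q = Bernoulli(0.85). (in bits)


KL = p*log2(p/q) + (1-p)*log2((1-p)/(1-q)) = 0.892*log2(0.892/0.85) + 0.108*log2(0.108/0.15) = 0.0109

0.0109 bits


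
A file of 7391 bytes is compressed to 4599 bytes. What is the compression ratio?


Ratio = original / compressed = 7391 / 4599 = 1.6071

1.6071


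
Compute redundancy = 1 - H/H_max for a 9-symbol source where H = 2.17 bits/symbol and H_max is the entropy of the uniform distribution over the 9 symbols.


H_max = log2(K) = log2(9) = 3.1699 bits/symbol. Redundancy = 1 - H/H_max = 1 - 2.17/3.1699 = 1 - 0.6846 = 0.3154

0.3154


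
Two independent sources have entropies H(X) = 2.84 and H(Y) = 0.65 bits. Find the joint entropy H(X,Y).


For independent variables, H(X,Y) = H(X) + H(Y) = 2.84 + 0.65 = 3.49

3.49 bits


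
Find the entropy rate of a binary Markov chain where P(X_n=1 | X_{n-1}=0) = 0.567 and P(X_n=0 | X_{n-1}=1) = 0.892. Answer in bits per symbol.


Stationary distribution: pi_0 = p10/(p01+p10) = 0.6114, pi_1 = 0.3886. Entropy rate H' = pi_0*H(p01) + pi_1*H(p10) = 0.6114*0.987 + 0.3886*0.4939 = 0.7954

0.7954 bits/symbol


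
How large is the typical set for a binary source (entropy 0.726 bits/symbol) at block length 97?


log2|A_typical| = nH = 97 * 0.726 = 70.422, so |A_typical| ~ 2^70.422 = 1.582e+21

1.582e+21


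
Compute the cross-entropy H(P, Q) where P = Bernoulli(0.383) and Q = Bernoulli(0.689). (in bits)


H(P,Q) = -p*log2(q) - (1-p)*log2(1-q). -0.383*log2(0.689) = 0.205833; -0.617*log2(0.311) = 1.039653. H(P,Q) = 0.205833 + 1.039653 = 1.2455

1.2455 bits


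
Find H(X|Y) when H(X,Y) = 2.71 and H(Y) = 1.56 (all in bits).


H(X|Y) = H(X,Y) - H(Y) = 2.71 - 1.56 = 1.15

1.15 bits


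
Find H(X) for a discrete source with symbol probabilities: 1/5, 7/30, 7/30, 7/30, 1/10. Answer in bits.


H = -sum(p_i * log2(p_i)). Terms: -(1/5)*log2(1/5) = 0.464386; -(7/30)*log2(7/30) = 0.489892; -(7/30)*log2(7/30) = 0.489892; -(7/30)*log2(7/30) = 0.489892; -(1/10)*log2(1/10) = 0.332193. H = 0.464386 + 0.489892 + 0.489892 + 0.489892 + 0.332193 = 2.2663

2.2663 bits


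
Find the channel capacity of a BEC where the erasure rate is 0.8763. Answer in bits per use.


C = 1 - epsilon = 1 - 0.8763 = 0.1237

0.1237 bits


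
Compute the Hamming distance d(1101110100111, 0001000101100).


Count differing positions: ^ ^ . . ^ ^ . . . ^ . ^ ^ = 7 differences

7


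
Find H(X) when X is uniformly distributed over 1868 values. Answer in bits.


H = log2(n) = log2(1868) = 10.8673

10.8673 bits


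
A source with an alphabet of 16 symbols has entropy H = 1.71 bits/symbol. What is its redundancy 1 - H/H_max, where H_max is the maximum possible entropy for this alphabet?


H_max = log2(K) = log2(16) = 4.0 bits/symbol. Redundancy = 1 - H/H_max = 1 - 1.71/4.0 = 1 - 0.4275 = 0.5725

0.5725


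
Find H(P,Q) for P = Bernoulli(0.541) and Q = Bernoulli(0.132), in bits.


H(P,Q) = -p*log2(q) - (1-p)*log2(1-q). -0.541*log2(0.132) = 1.580472; -0.459*log2(0.868) = 0.093743. H(P,Q) = 1.580472 + 0.093743 = 1.6742

1.6742 bits


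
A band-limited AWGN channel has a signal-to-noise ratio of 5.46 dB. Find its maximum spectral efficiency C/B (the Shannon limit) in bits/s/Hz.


SNR_linear = 10^(5.46/10) = 3.5156; C/B = log2(1 + SNR_linear) = log2(1 + 3.5156) = 2.1749

2.1749 bits/s/Hz


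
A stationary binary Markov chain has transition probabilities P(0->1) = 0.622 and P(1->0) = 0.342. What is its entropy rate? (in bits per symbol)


Stationary distribution: pi_0 = p10/(p01+p10) = 0.3548, pi_1 = 0.6452. Entropy rate H' = pi_0*H(p01) + pi_1*H(p10) = 0.3548*0.9566 + 0.6452*0.9267 = 0.9373

0.9373 bits/symbol


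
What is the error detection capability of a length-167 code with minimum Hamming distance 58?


Detection capability = d_min - 1 = 58 - 1 = 57

57 errors


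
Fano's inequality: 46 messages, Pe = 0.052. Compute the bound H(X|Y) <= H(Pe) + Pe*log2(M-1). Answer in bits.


H(Pe) = -Pe*log2(Pe) - (1-Pe)*log2(1-Pe) = -0.052*log2(0.052) - 0.948*log2(0.948) = 0.221798 + 0.073035 = 0.2948. Pe*log2(M-1) = 0.052*log2(45) = 0.285576. Bound = H(Pe) + Pe*log2(M-1) = 0.221798 + 0.073035 + 0.285576 = 0.5804

0.5804 bits


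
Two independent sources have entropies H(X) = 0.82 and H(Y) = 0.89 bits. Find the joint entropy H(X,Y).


For independent variables, H(X,Y) = H(X) + H(Y) = 0.82 + 0.89 = 1.71

1.71 bits


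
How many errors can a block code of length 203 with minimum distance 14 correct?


Correction capability = floor((d-1)/2) = floor((14-1)/2) = 6

6 errors


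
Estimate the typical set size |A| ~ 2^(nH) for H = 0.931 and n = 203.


log2|A_typical| = nH = 203 * 0.931 = 188.993, so |A_typical| ~ 2^188.993 = 7.808e+56

7.808e+56


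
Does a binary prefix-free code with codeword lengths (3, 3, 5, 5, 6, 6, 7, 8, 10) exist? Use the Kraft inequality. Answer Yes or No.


Kraft sum = sum(2^(-l_i)) = 0.3564, need <= 1. Result: satisfied (a binary prefix-free code with these lengths exists)

Yes


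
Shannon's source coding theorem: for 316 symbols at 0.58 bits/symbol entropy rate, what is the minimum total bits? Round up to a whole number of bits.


Minimum bits >= n * H = 316 * 0.58 = 183.28, rounded up to a whole number of bits = 184

184 bits


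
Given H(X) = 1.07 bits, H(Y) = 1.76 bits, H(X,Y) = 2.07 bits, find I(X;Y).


I(X;Y) = H(X) + H(Y) - H(X,Y) = 1.07 + 1.76 - 2.07 = 0.76

0.76 bits


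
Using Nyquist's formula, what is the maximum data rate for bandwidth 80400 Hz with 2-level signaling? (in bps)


Rate = 2 * B * log2(M) = 2 * 80400 * 1.0 = 160800.0

160800.0 bps


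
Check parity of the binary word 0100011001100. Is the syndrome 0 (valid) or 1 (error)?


Syndrome = XOR of all bits = 0 XOR 1 XOR 0 XOR 0 XOR 0 XOR 1 XOR 1 XOR 0 XOR 0 XOR 1 XOR 1 XOR 0 XOR 0 = 1

1


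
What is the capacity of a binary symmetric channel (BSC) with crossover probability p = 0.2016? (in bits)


H(p) = -p*log2(p) - (1-p)*log2(1-p) = -0.2016*log2(0.2016) - 0.7984*log2(0.7984) = 0.465783 + 0.259333 = 0.7251. C = 1 - H(p) = 1 - 0.7251 = 0.2749

0.2749 bits


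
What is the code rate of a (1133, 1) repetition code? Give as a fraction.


Rate = k/n = 1/1133

1/1133


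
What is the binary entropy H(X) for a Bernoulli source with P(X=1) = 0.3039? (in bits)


H = -p*log2(p) - (1-p)*log2(1-p). -0.3039*log2(0.3039) = 0.522201; -0.6961*log2(0.6961) = 0.363805. H = 0.522201 + 0.363805 = 0.886

0.886 bits


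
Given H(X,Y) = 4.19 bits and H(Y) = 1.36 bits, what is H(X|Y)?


H(X|Y) = H(X,Y) - H(Y) = 4.19 - 1.36 = 2.83

2.83 bits


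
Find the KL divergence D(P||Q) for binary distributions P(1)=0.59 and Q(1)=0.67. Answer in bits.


KL = p*log2(p/q) + (1-p)*log2((1-p)/(1-q)) = 0.59*log2(0.59/0.67) + 0.41*log2(0.41/0.33) = 0.0202

0.0202 bits


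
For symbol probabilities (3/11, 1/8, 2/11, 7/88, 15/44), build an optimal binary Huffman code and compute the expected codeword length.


Huffman construction (repeatedly merge the two least-probable nodes; each merge adds 1 bit to every symbol beneath it): 7/88 + 1/8 = 9/44; 2/11 + 9/44 = 17/44; 3/11 + 15/44 = 27/44; 17/44 + 27/44 = 1. Resulting codeword lengths (in the order the probabilities were given): (2, 3, 2, 3, 2). L_avg = sum(p_i * l_i) = 3/11*2 + 1/8*3 + 2/11*2 + 7/88*3 + 15/44*2 = 97/44 = 2.2045

2.2045 bits


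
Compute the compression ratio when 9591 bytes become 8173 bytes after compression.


Ratio = original / compressed = 9591 / 8173 = 1.1735

1.1735


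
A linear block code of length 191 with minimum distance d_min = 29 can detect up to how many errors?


Detection capability = d_min - 1 = 29 - 1 = 28

28 errors


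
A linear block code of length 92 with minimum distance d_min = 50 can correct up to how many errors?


Correction capability = floor((d-1)/2) = floor((50-1)/2) = 24

24 errors


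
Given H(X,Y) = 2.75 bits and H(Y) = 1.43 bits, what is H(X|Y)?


H(X|Y) = H(X,Y) - H(Y) = 2.75 - 1.43 = 1.32

1.32 bits


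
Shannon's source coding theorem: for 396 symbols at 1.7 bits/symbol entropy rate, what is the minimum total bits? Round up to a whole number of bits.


Minimum bits >= n * H = 396 * 1.7 = 673.2, rounded up to a whole number of bits = 674

674 bits


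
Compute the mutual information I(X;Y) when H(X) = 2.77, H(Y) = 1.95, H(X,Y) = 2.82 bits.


I(X;Y) = H(X) + H(Y) - H(X,Y) = 2.77 + 1.95 - 2.82 = 1.9

1.9 bits


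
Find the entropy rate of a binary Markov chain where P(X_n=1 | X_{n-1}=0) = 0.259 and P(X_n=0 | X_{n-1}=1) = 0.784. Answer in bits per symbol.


Stationary distribution: pi_0 = p10/(p01+p10) = 0.7517, pi_1 = 0.2483. Entropy rate H' = pi_0*H(p01) + pi_1*H(p10) = 0.7517*0.8252 + 0.2483*0.7528 = 0.8072

0.8072 bits/symbol


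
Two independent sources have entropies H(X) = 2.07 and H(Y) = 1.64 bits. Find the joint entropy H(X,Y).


For independent variables, H(X,Y) = H(X) + H(Y) = 2.07 + 1.64 = 3.71

3.71 bits


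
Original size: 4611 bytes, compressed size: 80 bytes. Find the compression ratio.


Ratio = original / compressed = 4611 / 80 = 57.6375

57.6375


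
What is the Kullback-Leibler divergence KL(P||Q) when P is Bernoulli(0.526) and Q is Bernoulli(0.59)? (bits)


KL = p*log2(p/q) + (1-p)*log2((1-p)/(1-q)) = 0.526*log2(0.526/0.59) + 0.474*log2(0.474/0.41) = 0.0121

0.0121 bits


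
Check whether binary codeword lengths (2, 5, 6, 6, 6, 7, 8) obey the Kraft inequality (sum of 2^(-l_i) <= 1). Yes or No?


Kraft sum = sum(2^(-l_i)) = 0.3398, need <= 1. Result: satisfied (a binary prefix-free code with these lengths exists)

Yes


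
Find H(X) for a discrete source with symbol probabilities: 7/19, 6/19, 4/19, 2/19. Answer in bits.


H = -sum(p_i * log2(p_i)). Terms: -(7/19)*log2(7/19) = 0.530737; -(6/19)*log2(6/19) = 0.525147; -(4/19)*log2(4/19) = 0.473248; -(2/19)*log2(2/19) = 0.341887. H = 0.530737 + 0.525147 + 0.473248 + 0.341887 = 1.871

1.871 bits


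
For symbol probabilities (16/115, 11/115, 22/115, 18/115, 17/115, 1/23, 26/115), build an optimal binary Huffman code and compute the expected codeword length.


Huffman construction (repeatedly merge the two least-probable nodes; each merge adds 1 bit to every symbol beneath it): 1/23 + 11/115 = 16/115; 16/115 + 16/115 = 32/115; 17/115 + 18/115 = 7/23; 22/115 + 26/115 = 48/115; 32/115 + 7/23 = 67/115; 48/115 + 67/115 = 1. Resulting codeword lengths (in the order the probabilities were given): (3, 4, 2, 3, 3, 4, 2). L_avg = sum(p_i * l_i) = 16/115*3 + 11/115*4 + 22/115*2 + 18/115*3 + 17/115*3 + 1/23*4 + 26/115*2 = 313/115 = 2.7217

2.7217 bits


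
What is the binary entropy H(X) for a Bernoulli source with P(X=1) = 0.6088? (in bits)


H = -p*log2(p) - (1-p)*log2(1-p). -0.6088*log2(0.6088) = 0.435876; -0.3912*log2(0.3912) = 0.529693. H = 0.435876 + 0.529693 = 0.9656

0.9656 bits


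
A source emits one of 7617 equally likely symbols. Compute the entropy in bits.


H = log2(n) = log2(7617) = 12.895

12.895 bits


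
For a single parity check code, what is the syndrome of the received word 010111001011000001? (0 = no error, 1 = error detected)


Syndrome = XOR of all bits = 0 XOR 1 XOR 0 XOR 1 XOR 1 XOR 1 XOR 0 XOR 0 XOR 1 XOR 0 XOR 1 XOR 1 XOR 0 XOR 0 XOR 0 XOR 0 XOR 0 XOR 1 = 0

0


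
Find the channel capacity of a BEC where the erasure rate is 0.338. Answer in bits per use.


C = 1 - epsilon = 1 - 0.338 = 0.662

0.662 bits


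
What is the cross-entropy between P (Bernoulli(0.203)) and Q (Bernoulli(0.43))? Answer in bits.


H(P,Q) = -p*log2(q) - (1-p)*log2(1-q). -0.203*log2(0.43) = 0.247171; -0.797*log2(0.57) = 0.646340. H(P,Q) = 0.247171 + 0.646340 = 0.8935

0.8935 bits


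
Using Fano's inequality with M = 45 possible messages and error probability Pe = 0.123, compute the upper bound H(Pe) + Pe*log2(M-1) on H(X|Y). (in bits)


H(Pe) = -Pe*log2(Pe) - (1-Pe)*log2(1-Pe) = -0.123*log2(0.123) - 0.877*log2(0.877) = 0.371862 + 0.166061 = 0.5379. Pe*log2(M-1) = 0.123*log2(44) = 0.671510. Bound = H(Pe) + Pe*log2(M-1) = 0.371862 + 0.166061 + 0.671510 = 1.2094

1.2094 bits


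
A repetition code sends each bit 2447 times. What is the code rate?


Rate = k/n = 1/2447

1/2447


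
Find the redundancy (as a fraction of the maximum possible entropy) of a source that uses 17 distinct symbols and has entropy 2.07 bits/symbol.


H_max = log2(K) = log2(17) = 4.0875 bits/symbol. Redundancy = 1 - H/H_max = 1 - 2.07/4.0875 = 1 - 0.5064 = 0.4936

0.4936


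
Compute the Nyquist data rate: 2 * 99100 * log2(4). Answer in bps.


Rate = 2 * B * log2(M) = 2 * 99100 * 2.0 = 396400.0

396400.0 bps


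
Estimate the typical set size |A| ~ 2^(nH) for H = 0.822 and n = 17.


log2|A_typical| = nH = 17 * 0.822 = 13.974, so |A_typical| ~ 2^13.974 = 1.609e+04

1.609e+04


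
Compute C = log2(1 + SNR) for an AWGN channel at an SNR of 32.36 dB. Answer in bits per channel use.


SNR_linear = 10^(32.36/10) = 1721.8686; C = log2(1 + SNR_linear) = log2(1 + 1721.8686) = 10.7506

10.7506 bits/channel use


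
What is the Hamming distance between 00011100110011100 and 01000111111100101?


Count differing positions: . ^ . ^ ^ . ^ ^ . . ^ ^ ^ ^ . . ^ = 10 differences

10


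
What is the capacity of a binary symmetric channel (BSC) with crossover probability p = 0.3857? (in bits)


H(p) = -p*log2(p) - (1-p)*log2(1-p) = -0.3857*log2(0.3857) - 0.6143*log2(0.6143) = 0.530125 + 0.431844 = 0.962. C = 1 - H(p) = 1 - 0.962 = 0.038

0.038 bits


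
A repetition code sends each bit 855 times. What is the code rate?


Rate = k/n = 1/855

1/855


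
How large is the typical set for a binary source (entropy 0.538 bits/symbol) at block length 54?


log2|A_typical| = nH = 54 * 0.538 = 29.052, so |A_typical| ~ 2^29.052 = 5.566e+08

5.566e+08


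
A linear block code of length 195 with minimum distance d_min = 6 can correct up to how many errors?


Correction capability = floor((d-1)/2) = floor((6-1)/2) = 2

2 errors


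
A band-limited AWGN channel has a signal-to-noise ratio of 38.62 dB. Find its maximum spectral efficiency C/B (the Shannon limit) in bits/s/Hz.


SNR_linear = 10^(38.62/10) = 7277.798; C/B = log2(1 + SNR_linear) = log2(1 + 7277.798) = 12.8295

12.8295 bits/s/Hz


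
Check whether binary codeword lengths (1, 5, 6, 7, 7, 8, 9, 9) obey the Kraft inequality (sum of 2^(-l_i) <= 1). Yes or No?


Kraft sum = sum(2^(-l_i)) = 0.5703, need <= 1. Result: satisfied (a binary prefix-free code with these lengths exists)

Yes


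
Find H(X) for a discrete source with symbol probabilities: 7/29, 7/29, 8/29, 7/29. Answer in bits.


H = -sum(p_i * log2(p_i)). Terms: -(7/29)*log2(7/29) = 0.494979; -(7/29)*log2(7/29) = 0.494979; -(8/29)*log2(8/29) = 0.512546; -(7/29)*log2(7/29) = 0.494979. H = 0.494979 + 0.494979 + 0.512546 + 0.494979 = 1.9975

1.9975 bits


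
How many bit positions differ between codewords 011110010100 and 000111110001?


Count differing positions: . ^ ^ . . ^ ^ . . ^ . ^ = 6 differences

6


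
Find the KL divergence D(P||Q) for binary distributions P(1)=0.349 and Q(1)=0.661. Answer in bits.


KL = p*log2(p/q) + (1-p)*log2((1-p)/(1-q)) = 0.349*log2(0.349/0.661) + 0.651*log2(0.651/0.339) = 0.2913

0.2913 bits


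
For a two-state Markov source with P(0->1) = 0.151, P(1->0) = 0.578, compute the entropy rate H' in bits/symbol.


Stationary distribution: pi_0 = p10/(p01+p10) = 0.7929, pi_1 = 0.2071. Entropy rate H' = pi_0*H(p01) + pi_1*H(p10) = 0.7929*0.6123 + 0.2071*0.9824 = 0.689

0.689 bits/symbol


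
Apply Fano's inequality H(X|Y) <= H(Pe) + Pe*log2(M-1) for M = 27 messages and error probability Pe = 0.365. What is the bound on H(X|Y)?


H(Pe) = -Pe*log2(Pe) - (1-Pe)*log2(1-Pe) = -0.365*log2(0.365) - 0.635*log2(0.635) = 0.530722 + 0.416034 = 0.9468. Pe*log2(M-1) = 0.365*log2(26) = 1.715660. Bound = H(Pe) + Pe*log2(M-1) = 0.530722 + 0.416034 + 1.715660 = 2.6624

2.6624 bits


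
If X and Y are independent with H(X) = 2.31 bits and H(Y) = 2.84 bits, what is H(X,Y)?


For independent variables, H(X,Y) = H(X) + H(Y) = 2.31 + 2.84 = 5.15

5.15 bits


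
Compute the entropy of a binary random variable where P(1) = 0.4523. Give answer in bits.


H = -p*log2(p) - (1-p)*log2(1-p). -0.4523*log2(0.4523) = 0.517724; -0.5477*log2(0.5477) = 0.475701. H = 0.517724 + 0.475701 = 0.9934

0.9934 bits


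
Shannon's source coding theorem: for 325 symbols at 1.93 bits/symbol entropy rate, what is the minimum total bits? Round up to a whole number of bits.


Minimum bits >= n * H = 325 * 1.93 = 627.25, rounded up to a whole number of bits = 628

628 bits


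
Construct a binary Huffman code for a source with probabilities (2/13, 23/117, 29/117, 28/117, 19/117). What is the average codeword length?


Huffman construction (repeatedly merge the two least-probable nodes; each merge adds 1 bit to every symbol beneath it): 2/13 + 19/117 = 37/117; 23/117 + 28/117 = 17/39; 29/117 + 37/117 = 22/39; 17/39 + 22/39 = 1. Resulting codeword lengths (in the order the probabilities were given): (3, 2, 2, 2, 3). L_avg = sum(p_i * l_i) = 2/13*3 + 23/117*2 + 29/117*2 + 28/117*2 + 19/117*3 = 271/117 = 2.3162

2.3162 bits


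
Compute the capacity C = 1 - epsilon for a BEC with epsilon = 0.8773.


C = 1 - epsilon = 1 - 0.8773 = 0.1227

0.1227 bits


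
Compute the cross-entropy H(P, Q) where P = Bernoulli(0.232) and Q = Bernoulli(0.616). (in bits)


H(P,Q) = -p*log2(q) - (1-p)*log2(1-q). -0.232*log2(0.616) = 0.162167; -0.768*log2(0.384) = 1.060471. H(P,Q) = 0.162167 + 1.060471 = 1.2226

1.2226 bits


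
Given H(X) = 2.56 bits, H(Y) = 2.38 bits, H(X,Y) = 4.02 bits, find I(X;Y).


I(X;Y) = H(X) + H(Y) - H(X,Y) = 2.56 + 2.38 - 4.02 = 0.92

0.92 bits


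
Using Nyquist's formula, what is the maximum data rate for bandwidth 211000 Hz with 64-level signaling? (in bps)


Rate = 2 * B * log2(M) = 2 * 211000 * 6.0 = 2532000.0

2532000.0 bps


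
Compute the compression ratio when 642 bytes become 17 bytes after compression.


Ratio = original / compressed = 642 / 17 = 37.7647

37.7647


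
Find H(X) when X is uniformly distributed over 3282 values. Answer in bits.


H = log2(n) = log2(3282) = 11.6804

11.6804 bits


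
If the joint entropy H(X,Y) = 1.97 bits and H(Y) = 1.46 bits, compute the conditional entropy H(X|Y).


H(X|Y) = H(X,Y) - H(Y) = 1.97 - 1.46 = 0.51

0.51 bits


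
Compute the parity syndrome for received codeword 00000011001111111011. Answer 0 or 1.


Syndrome = XOR of all bits = 0 XOR 0 XOR 0 XOR 0 XOR 0 XOR 0 XOR 1 XOR 1 XOR 0 XOR 0 XOR 1 XOR 1 XOR 1 XOR 1 XOR 1 XOR 1 XOR 1 XOR 0 XOR 1 XOR 1 = 1

1


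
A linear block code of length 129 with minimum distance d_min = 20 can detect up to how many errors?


Detection capability = d_min - 1 = 20 - 1 = 19

19 errors


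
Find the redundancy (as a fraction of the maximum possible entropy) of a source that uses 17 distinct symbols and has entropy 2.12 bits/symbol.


H_max = log2(K) = log2(17) = 4.0875 bits/symbol. Redundancy = 1 - H/H_max = 1 - 2.12/4.0875 = 1 - 0.5187 = 0.4813

0.4813


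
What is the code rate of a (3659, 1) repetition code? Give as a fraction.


Rate = k/n = 1/3659

1/3659


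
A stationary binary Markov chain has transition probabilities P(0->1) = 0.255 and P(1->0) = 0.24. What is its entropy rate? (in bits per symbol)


Stationary distribution: pi_0 = p10/(p01+p10) = 0.4848, pi_1 = 0.5152. Entropy rate H' = pi_0*H(p01) + pi_1*H(p10) = 0.4848*0.8191 + 0.5152*0.795 = 0.8067

0.8067 bits/symbol


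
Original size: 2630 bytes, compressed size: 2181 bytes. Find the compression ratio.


Ratio = original / compressed = 2630 / 2181 = 1.2059

1.2059


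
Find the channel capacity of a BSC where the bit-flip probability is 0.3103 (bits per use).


H(p) = -p*log2(p) - (1-p)*log2(1-p) = -0.3103*log2(0.3103) - 0.6897*log2(0.6897) = 0.523868 + 0.369651 = 0.8935. C = 1 - H(p) = 1 - 0.8935 = 0.1065

0.1065 bits


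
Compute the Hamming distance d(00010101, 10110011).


Count differing positions: ^ . ^ . . ^ ^ . = 4 differences

4


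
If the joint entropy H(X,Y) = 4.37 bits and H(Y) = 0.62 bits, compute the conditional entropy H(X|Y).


H(X|Y) = H(X,Y) - H(Y) = 4.37 - 0.62 = 3.75

3.75 bits


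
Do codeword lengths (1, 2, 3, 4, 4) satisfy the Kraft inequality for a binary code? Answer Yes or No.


Kraft sum = sum(2^(-l_i)) = 1.0, need <= 1. Result: satisfied (a binary prefix-free code with these lengths exists)

Yes


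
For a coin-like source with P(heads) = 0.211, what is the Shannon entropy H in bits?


H = -p*log2(p) - (1-p)*log2(1-p). -0.211*log2(0.211) = 0.473629; -0.789*log2(0.789) = 0.269761. H = 0.473629 + 0.269761 = 0.7434

0.7434 bits


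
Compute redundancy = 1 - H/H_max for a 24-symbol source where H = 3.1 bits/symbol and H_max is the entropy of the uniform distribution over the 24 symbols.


H_max = log2(K) = log2(24) = 4.585 bits/symbol. Redundancy = 1 - H/H_max = 1 - 3.1/4.585 = 1 - 0.6761 = 0.3239

0.3239


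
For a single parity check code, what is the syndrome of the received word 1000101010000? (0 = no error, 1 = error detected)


Syndrome = XOR of all bits = 1 XOR 0 XOR 0 XOR 0 XOR 1 XOR 0 XOR 1 XOR 0 XOR 1 XOR 0 XOR 0 XOR 0 XOR 0 = 0

0


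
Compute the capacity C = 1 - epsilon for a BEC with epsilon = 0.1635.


C = 1 - epsilon = 1 - 0.1635 = 0.8365

0.8365 bits


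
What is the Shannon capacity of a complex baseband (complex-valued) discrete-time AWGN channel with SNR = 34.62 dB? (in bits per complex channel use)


SNR_linear = 10^(34.62/10) = 2897.3436; C = log2(1 + SNR_linear) = log2(1 + 2897.3436) = 11.501

11.501 bits/channel use


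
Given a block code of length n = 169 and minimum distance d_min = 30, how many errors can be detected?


Detection capability = d_min - 1 = 30 - 1 = 29

29 errors


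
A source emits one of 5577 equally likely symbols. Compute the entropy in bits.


H = log2(n) = log2(5577) = 12.4453

12.4453 bits


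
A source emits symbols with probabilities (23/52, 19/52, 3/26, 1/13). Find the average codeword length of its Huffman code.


Huffman construction (repeatedly merge the two least-probable nodes; each merge adds 1 bit to every symbol beneath it): 1/13 + 3/26 = 5/26; 5/26 + 19/52 = 29/52; 23/52 + 29/52 = 1. Resulting codeword lengths (in the order the probabilities were given): (1, 2, 3, 3). L_avg = sum(p_i * l_i) = 23/52*1 + 19/52*2 + 3/26*3 + 1/13*3 = 7/4 = 1.75

1.75 bits


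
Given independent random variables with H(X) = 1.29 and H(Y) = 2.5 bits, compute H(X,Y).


For independent variables, H(X,Y) = H(X) + H(Y) = 1.29 + 2.5 = 3.79

3.79 bits


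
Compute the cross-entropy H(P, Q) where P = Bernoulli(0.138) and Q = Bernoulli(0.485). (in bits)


H(P,Q) = -p*log2(q) - (1-p)*log2(1-q). -0.138*log2(0.485) = 0.144064; -0.862*log2(0.515) = 0.825241. H(P,Q) = 0.144064 + 0.825241 = 0.9693

0.9693 bits


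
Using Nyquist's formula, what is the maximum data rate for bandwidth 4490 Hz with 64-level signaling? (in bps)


Rate = 2 * B * log2(M) = 2 * 4490 * 6.0 = 53880.0

53880.0 bps


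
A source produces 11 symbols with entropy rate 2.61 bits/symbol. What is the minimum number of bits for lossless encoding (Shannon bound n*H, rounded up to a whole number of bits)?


Minimum bits >= n * H = 11 * 2.61 = 28.71, rounded up to a whole number of bits = 29

29 bits


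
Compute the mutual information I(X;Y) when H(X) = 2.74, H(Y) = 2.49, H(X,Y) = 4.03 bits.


I(X;Y) = H(X) + H(Y) - H(X,Y) = 2.74 + 2.49 - 4.03 = 1.2

1.2 bits


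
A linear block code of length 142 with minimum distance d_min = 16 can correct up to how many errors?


Correction capability = floor((d-1)/2) = floor((16-1)/2) = 7

7 errors


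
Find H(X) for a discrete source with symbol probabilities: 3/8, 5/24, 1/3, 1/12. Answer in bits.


H = -sum(p_i * log2(p_i)). Terms: -(3/8)*log2(3/8) = 0.530639; -(5/24)*log2(5/24) = 0.471466; -(1/3)*log2(1/3) = 0.528321; -(1/12)*log2(1/12) = 0.298747. H = 0.530639 + 0.471466 + 0.528321 + 0.298747 = 1.8292

1.8292 bits


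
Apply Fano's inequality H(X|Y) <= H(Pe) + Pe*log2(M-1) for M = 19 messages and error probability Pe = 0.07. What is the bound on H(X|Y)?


H(Pe) = -Pe*log2(Pe) - (1-Pe)*log2(1-Pe) = -0.07*log2(0.07) - 0.93*log2(0.93) = 0.268555 + 0.097369 = 0.3659. Pe*log2(M-1) = 0.07*log2(18) = 0.291895. Bound = H(Pe) + Pe*log2(M-1) = 0.268555 + 0.097369 + 0.291895 = 0.6578

0.6578 bits


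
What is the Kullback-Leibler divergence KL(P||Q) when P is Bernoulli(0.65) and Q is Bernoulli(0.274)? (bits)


KL = p*log2(p/q) + (1-p)*log2((1-p)/(1-q)) = 0.65*log2(0.65/0.274) + 0.35*log2(0.35/0.726) = 0.4417

0.4417 bits


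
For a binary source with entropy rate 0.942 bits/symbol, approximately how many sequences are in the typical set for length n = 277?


log2|A_typical| = nH = 277 * 0.942 = 260.934, so |A_typical| ~ 2^260.934 = 3.540e+78

3.540e+78


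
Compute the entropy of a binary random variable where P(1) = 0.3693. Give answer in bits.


H = -p*log2(p) - (1-p)*log2(1-p). -0.3693*log2(0.3693) = 0.530734; -0.6307*log2(0.6307) = 0.419399. H = 0.530734 + 0.419399 = 0.9501

0.9501 bits


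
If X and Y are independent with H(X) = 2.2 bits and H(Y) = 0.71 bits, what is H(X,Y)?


For independent variables, H(X,Y) = H(X) + H(Y) = 2.2 + 0.71 = 2.91

2.91 bits


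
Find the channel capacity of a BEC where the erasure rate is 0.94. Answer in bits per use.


C = 1 - epsilon = 1 - 0.94 = 0.06

0.06 bits


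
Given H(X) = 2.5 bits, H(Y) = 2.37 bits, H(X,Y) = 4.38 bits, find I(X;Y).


I(X;Y) = H(X) + H(Y) - H(X,Y) = 2.5 + 2.37 - 4.38 = 0.49

0.49 bits


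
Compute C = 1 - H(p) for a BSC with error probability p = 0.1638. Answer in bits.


H(p) = -p*log2(p) - (1-p)*log2(1-p) = -0.1638*log2(0.1638) - 0.8362*log2(0.8362) = 0.427517 + 0.215807 = 0.6433. C = 1 - H(p) = 1 - 0.6433 = 0.3567

0.3567 bits


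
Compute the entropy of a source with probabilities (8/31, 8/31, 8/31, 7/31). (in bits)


H = -sum(p_i * log2(p_i)). Terms: -(8/31)*log2(8/31) = 0.504309; -(8/31)*log2(8/31) = 0.504309; -(8/31)*log2(8/31) = 0.504309; -(7/31)*log2(7/31) = 0.484771. H = 0.504309 + 0.504309 + 0.504309 + 0.484771 = 1.9977

1.9977 bits


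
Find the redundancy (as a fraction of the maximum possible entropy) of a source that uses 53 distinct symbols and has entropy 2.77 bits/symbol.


H_max = log2(K) = log2(53) = 5.7279 bits/symbol. Redundancy = 1 - H/H_max = 1 - 2.77/5.7279 = 1 - 0.4836 = 0.5164

0.5164


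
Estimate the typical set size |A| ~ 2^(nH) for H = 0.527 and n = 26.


log2|A_typical| = nH = 26 * 0.527 = 13.702, so |A_typical| ~ 2^13.702 = 1.333e+04

1.333e+04


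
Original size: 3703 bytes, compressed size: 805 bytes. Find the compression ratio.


Ratio = original / compressed = 3703 / 805 = 4.6

4.6


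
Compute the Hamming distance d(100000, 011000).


Count differing positions: ^ ^ ^ . . . = 3 differences

3


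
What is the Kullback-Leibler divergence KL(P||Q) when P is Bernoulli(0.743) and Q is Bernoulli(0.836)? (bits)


KL = p*log2(p/q) + (1-p)*log2((1-p)/(1-q)) = 0.743*log2(0.743/0.836) + 0.257*log2(0.257/0.164) = 0.0401

0.0401 bits


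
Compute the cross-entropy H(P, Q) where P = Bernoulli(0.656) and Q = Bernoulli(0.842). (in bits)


H(P,Q) = -p*log2(q) - (1-p)*log2(1-q). -0.656*log2(0.842) = 0.162759; -0.344*log2(0.158) = 0.915729. H(P,Q) = 0.162759 + 0.915729 = 1.0785

1.0785 bits


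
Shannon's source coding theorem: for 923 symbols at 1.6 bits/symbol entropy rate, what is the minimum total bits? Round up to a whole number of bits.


Minimum bits >= n * H = 923 * 1.6 = 1476.8, rounded up to a whole number of bits = 1477

1477 bits


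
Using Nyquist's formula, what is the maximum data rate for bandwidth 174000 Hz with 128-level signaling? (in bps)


Rate = 2 * B * log2(M) = 2 * 174000 * 7.0 = 2436000.0

2436000.0 bps


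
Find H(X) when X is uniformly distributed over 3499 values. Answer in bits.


H = log2(n) = log2(3499) = 11.7727

11.7727 bits


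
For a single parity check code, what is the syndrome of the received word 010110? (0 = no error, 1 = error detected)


Syndrome = XOR of all bits = 0 XOR 1 XOR 0 XOR 1 XOR 1 XOR 0 = 1

1


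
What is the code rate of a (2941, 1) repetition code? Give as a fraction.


Rate = k/n = 1/2941

1/2941


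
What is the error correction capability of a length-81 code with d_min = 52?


Correction capability = floor((d-1)/2) = floor((52-1)/2) = 25

25 errors


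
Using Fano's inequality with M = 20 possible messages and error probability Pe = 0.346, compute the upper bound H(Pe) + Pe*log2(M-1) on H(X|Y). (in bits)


H(Pe) = -Pe*log2(Pe) - (1-Pe)*log2(1-Pe) = -0.346*log2(0.346) - 0.654*log2(0.654) = 0.529780 + 0.400665 = 0.9304. Pe*log2(M-1) = 0.346*log2(19) = 1.469783. Bound = H(Pe) + Pe*log2(M-1) = 0.529780 + 0.400665 + 1.469783 = 2.4002

2.4002 bits


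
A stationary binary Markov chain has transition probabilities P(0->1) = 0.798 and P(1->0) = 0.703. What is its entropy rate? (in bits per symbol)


Stationary distribution: pi_0 = p10/(p01+p10) = 0.4684, pi_1 = 0.5316. Entropy rate H' = pi_0*H(p01) + pi_1*H(p10) = 0.4684*0.7259 + 0.5316*0.8776 = 0.8066

0.8066 bits/symbol


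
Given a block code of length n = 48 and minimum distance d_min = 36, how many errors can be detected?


Detection capability = d_min - 1 = 36 - 1 = 35

35 errors


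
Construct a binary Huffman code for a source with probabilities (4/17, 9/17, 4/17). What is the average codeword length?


Huffman construction (repeatedly merge the two least-probable nodes; each merge adds 1 bit to every symbol beneath it): 4/17 + 4/17 = 8/17; 8/17 + 9/17 = 1. Resulting codeword lengths (in the order the probabilities were given): (2, 1, 2). L_avg = sum(p_i * l_i) = 4/17*2 + 9/17*1 + 4/17*2 = 25/17 = 1.4706

1.4706 bits


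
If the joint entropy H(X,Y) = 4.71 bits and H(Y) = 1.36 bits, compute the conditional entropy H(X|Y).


H(X|Y) = H(X,Y) - H(Y) = 4.71 - 1.36 = 3.35

3.35 bits


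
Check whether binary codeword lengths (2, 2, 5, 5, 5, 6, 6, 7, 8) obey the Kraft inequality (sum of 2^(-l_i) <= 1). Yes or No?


Kraft sum = sum(2^(-l_i)) = 0.6367, need <= 1. Result: satisfied (a binary prefix-free code with these lengths exists)

Yes


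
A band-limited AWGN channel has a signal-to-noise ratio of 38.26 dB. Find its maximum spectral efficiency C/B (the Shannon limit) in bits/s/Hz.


SNR_linear = 10^(38.26/10) = 6698.8461; C/B = log2(1 + SNR_linear) = log2(1 + 6698.8461) = 12.7099

12.7099 bits/s/Hz


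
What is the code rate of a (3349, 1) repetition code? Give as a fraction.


Rate = k/n = 1/3349

1/3349


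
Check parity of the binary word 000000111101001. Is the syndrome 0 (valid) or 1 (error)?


Syndrome = XOR of all bits = 0 XOR 0 XOR 0 XOR 0 XOR 0 XOR 0 XOR 1 XOR 1 XOR 1 XOR 1 XOR 0 XOR 1 XOR 0 XOR 0 XOR 1 = 0

0


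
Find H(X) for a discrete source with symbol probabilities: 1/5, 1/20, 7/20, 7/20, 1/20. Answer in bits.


H = -sum(p_i * log2(p_i)). Terms: -(1/5)*log2(1/5) = 0.464386; -(1/20)*log2(1/20) = 0.216096; -(7/20)*log2(7/20) = 0.530101; -(7/20)*log2(7/20) = 0.530101; -(1/20)*log2(1/20) = 0.216096. H = 0.464386 + 0.216096 + 0.530101 + 0.530101 + 0.216096 = 1.9568

1.9568 bits


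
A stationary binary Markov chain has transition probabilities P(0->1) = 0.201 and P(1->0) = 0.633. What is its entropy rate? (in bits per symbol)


Stationary distribution: pi_0 = p10/(p01+p10) = 0.759, pi_1 = 0.241. Entropy rate H' = pi_0*H(p01) + pi_1*H(p10) = 0.759*0.7239 + 0.241*0.9483 = 0.778

0.778 bits/symbol


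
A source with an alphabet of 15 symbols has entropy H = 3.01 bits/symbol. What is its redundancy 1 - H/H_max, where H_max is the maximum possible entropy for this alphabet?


H_max = log2(K) = log2(15) = 3.9069 bits/symbol. Redundancy = 1 - H/H_max = 1 - 3.01/3.9069 = 1 - 0.7704 = 0.2296

0.2296


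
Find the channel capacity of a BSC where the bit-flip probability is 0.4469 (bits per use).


H(p) = -p*log2(p) - (1-p)*log2(1-p) = -0.4469*log2(0.4469) - 0.5531*log2(0.5531) = 0.519287 + 0.472562 = 0.9918. C = 1 - H(p) = 1 - 0.9918 = 0.0082

0.0082 bits


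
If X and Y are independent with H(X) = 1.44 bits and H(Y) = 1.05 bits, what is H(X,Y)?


For independent variables, H(X,Y) = H(X) + H(Y) = 1.44 + 1.05 = 2.49

2.49 bits


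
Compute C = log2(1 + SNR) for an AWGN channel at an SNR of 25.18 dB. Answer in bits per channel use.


SNR_linear = 10^(25.18/10) = 329.6097; C = log2(1 + SNR_linear) = log2(1 + 329.6097) = 8.369

8.369 bits/channel use


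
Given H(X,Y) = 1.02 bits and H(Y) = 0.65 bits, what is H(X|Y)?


H(X|Y) = H(X,Y) - H(Y) = 1.02 - 0.65 = 0.37

0.37 bits


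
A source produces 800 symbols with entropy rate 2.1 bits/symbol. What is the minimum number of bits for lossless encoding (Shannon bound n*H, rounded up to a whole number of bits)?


Minimum bits >= n * H = 800 * 2.1 = 1680.0, rounded up to a whole number of bits = 1680

1680 bits


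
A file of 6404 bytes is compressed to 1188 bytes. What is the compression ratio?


Ratio = original / compressed = 6404 / 1188 = 5.3906

5.3906


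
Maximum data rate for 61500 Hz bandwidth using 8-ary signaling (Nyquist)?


Rate = 2 * B * log2(M) = 2 * 61500 * 3.0 = 369000.0

369000.0 bps


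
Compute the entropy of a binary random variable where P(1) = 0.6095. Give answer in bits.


H = -p*log2(p) - (1-p)*log2(1-p). -0.6095*log2(0.6095) = 0.435367; -0.3905*log2(0.3905) = 0.529754. H = 0.435367 + 0.529754 = 0.9651

0.9651 bits


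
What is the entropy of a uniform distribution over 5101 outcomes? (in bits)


H = log2(n) = log2(5101) = 12.3166

12.3166 bits


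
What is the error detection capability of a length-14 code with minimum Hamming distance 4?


Detection capability = d_min - 1 = 4 - 1 = 3

3 errors


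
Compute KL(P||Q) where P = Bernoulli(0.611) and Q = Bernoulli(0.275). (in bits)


KL = p*log2(p/q) + (1-p)*log2((1-p)/(1-q)) = 0.611*log2(0.611/0.275) + 0.389*log2(0.389/0.725) = 0.3543

0.3543 bits


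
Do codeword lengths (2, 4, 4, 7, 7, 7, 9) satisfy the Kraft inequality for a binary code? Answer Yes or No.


Kraft sum = sum(2^(-l_i)) = 0.4004, need <= 1. Result: satisfied (a binary prefix-free code with these lengths exists)

Yes


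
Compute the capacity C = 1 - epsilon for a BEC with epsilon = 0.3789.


C = 1 - epsilon = 1 - 0.3789 = 0.6211

0.6211 bits


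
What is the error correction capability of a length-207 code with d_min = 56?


Correction capability = floor((d-1)/2) = floor((56-1)/2) = 27

27 errors


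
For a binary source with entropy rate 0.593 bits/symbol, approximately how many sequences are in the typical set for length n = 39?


log2|A_typical| = nH = 39 * 0.593 = 23.127, so |A_typical| ~ 2^23.127 = 9.161e+06

9.161e+06


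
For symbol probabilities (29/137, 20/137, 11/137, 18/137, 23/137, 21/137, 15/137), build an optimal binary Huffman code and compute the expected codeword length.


Huffman construction (repeatedly merge the two least-probable nodes; each merge adds 1 bit to every symbol beneath it): 11/137 + 15/137 = 26/137; 18/137 + 20/137 = 38/137; 21/137 + 23/137 = 44/137; 26/137 + 29/137 = 55/137; 38/137 + 44/137 = 82/137; 55/137 + 82/137 = 1. Resulting codeword lengths (in the order the probabilities were given): (2, 3, 3, 3, 3, 3, 3). L_avg = sum(p_i * l_i) = 29/137*2 + 20/137*3 + 11/137*3 + 18/137*3 + 23/137*3 + 21/137*3 + 15/137*3 = 382/137 = 2.7883

2.7883 bits


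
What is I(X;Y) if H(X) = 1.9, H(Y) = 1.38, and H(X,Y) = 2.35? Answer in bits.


I(X;Y) = H(X) + H(Y) - H(X,Y) = 1.9 + 1.38 - 2.35 = 0.93

0.93 bits
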